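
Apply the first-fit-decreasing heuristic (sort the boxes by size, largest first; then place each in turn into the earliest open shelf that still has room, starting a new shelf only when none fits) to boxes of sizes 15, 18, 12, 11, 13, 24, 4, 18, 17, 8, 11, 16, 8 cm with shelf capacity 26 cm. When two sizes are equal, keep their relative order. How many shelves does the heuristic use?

8

Sorted descending: 24, 18, 18, 17, 16, 15, 13, 12, 11, 11, 8, 8, 4.
  24 → shelf 1 (new)  [load 24/26]
  18 → shelf 2 (new)  [load 18/26]
  18 → shelf 3 (new)  [load 18/26]
  17 → shelf 4 (new)  [load 17/26]
  16 → shelf 5 (new)  [load 16/26]
  15 → shelf 6 (new)  [load 15/26]
  13 → shelf 7 (new)  [load 13/26]
  12 → shelf 7  [load 25/26]
  11 → shelf 6  [load 26/26]
  11 → shelf 8 (new)  [load 11/26]
  8 → shelf 2  [load 26/26]
  8 → shelf 3  [load 26/26]
  4 → shelf 4  [load 21/26]
8 shelves opened.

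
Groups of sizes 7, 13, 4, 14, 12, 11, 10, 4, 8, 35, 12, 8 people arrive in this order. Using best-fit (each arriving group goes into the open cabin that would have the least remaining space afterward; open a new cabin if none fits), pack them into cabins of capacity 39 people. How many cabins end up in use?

4

  7 → cabin 1 (new)  [load 7/39]
  13 → cabin 1  [load 20/39]
  4 → cabin 1  [load 24/39]
  14 → cabin 1  [load 38/39]
  12 → cabin 2 (new)  [load 12/39]
  11 → cabin 2  [load 23/39]
  10 → cabin 2  [load 33/39]
  4 → cabin 2  [load 37/39]
  8 → cabin 3 (new)  [load 8/39]
  35 → cabin 4 (new)  [load 35/39]
  12 → cabin 3  [load 20/39]
  8 → cabin 3  [load 28/39]
4 cabins opened.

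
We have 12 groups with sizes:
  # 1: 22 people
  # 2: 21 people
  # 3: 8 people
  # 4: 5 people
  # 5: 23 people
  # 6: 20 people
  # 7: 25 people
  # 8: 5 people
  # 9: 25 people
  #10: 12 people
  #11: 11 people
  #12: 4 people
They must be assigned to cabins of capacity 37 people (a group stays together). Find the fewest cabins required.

Total = 25 + 25 + 23 + 22 + 21 + 20 + 12 + 11 + 8 + 5 + 5 + 4 = 181 people.
Lower bound: ⌈181/37⌉ = 5 cabins.
Also, 6 groups each exceed 37/2 people, and no two of those can share a cabin, so at least 6 cabins are needed.
A packing using 6 cabins:
  cabin 1: 25 + 12 = 37
  cabin 2: 25 + 11 = 36
  cabin 3: 23 + 8 + 5 = 36
  cabin 4: 22 + 5 + 4 = 31
  cabin 5: 21 = 21
  cabin 6: 20 = 20
This matches the lower bound, so 6 is optimal.

6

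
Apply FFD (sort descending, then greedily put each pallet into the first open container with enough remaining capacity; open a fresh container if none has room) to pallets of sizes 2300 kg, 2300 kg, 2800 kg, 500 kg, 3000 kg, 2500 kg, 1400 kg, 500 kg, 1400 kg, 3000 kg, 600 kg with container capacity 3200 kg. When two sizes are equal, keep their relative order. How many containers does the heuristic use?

Sorted descending: 3000, 3000, 2800, 2500, 2300, 2300, 1400, 1400, 600, 500, 500.
  3000 → container 1 (new)  [load 3000/3200]
  3000 → container 2 (new)  [load 3000/3200]
  2800 → container 3 (new)  [load 2800/3200]
  2500 → container 4 (new)  [load 2500/3200]
  2300 → container 5 (new)  [load 2300/3200]
  2300 → container 6 (new)  [load 2300/3200]
  1400 → container 7 (new)  [load 1400/3200]
  1400 → container 7  [load 2800/3200]
  600 → container 4  [load 3100/3200]
  500 → container 5  [load 2800/3200]
  500 → container 6  [load 2800/3200]
7 containers opened.

7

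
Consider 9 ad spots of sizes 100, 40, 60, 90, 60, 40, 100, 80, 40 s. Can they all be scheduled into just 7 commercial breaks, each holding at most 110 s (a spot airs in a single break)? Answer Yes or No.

Yes

A valid assignment using 7 commercial breaks:
  break 1: 100 = 100
  break 2: 100 = 100
  break 3: 90 = 90
  break 4: 80 = 80
  break 5: 60 + 40 = 100
  break 6: 60 + 40 = 100
  break 7: 40 = 40
Every load is within 110 s, so 7 commercial breaks suffice.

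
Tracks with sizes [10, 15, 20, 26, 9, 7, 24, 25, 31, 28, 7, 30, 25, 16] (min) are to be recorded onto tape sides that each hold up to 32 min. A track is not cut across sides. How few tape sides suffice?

Total = 31 + 30 + 28 + 26 + 25 + 25 + 24 + 20 + 16 + 15 + 10 + 9 + 7 + 7 = 273 min.
Lower bound: ⌈273/32⌉ = 9 tape sides.
A packing using 10 tape sides:
  side 1: 31 = 31
  side 2: 30 = 30
  side 3: 28 = 28
  side 4: 26 = 26
  side 5: 25 + 7 = 32
  side 6: 25 + 7 = 32
  side 7: 24 = 24
  side 8: 20 + 10 = 30
  side 9: 16 + 15 = 31
  side 10: 9 = 9
No arrangement into 9 tape sides stays within capacity, so 10 is optimal.

10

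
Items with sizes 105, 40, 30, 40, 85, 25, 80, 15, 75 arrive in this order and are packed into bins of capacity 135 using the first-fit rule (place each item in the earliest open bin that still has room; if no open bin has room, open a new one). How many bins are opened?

  105 → bin 1 (new)  [load 105/135]
  40 → bin 2 (new)  [load 40/135]
  30 → bin 1  [load 135/135]
  40 → bin 2  [load 80/135]
  85 → bin 3 (new)  [load 85/135]
  25 → bin 2  [load 105/135]
  80 → bin 4 (new)  [load 80/135]
  15 → bin 2  [load 120/135]
  75 → bin 5 (new)  [load 75/135]
5 bins opened.

5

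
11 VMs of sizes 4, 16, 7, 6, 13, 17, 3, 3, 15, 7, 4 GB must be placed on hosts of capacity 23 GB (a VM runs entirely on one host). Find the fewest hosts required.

Total = 17 + 16 + 15 + 13 + 7 + 7 + 6 + 4 + 4 + 3 + 3 = 95 GB.
Lower bound: ⌈95/23⌉ = 5 hosts.
A packing using 5 hosts:
  host 1: 17 + 6 = 23
  host 2: 16 + 7 = 23
  host 3: 15 + 7 = 22
  host 4: 13 + 4 + 4 = 21
  host 5: 3 + 3 = 6
This matches the lower bound, so 5 is optimal.

5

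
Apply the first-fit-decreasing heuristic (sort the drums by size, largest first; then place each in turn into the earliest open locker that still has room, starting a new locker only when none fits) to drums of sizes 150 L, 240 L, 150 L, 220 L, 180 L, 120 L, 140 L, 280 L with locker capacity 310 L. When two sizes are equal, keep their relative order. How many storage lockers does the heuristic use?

6

Sorted descending: 280, 240, 220, 180, 150, 150, 140, 120.
  280 → locker 1 (new)  [load 280/310]
  240 → locker 2 (new)  [load 240/310]
  220 → locker 3 (new)  [load 220/310]
  180 → locker 4 (new)  [load 180/310]
  150 → locker 5 (new)  [load 150/310]
  150 → locker 5  [load 300/310]
  140 → locker 6 (new)  [load 140/310]
  120 → locker 4  [load 300/310]
6 storage lockers opened.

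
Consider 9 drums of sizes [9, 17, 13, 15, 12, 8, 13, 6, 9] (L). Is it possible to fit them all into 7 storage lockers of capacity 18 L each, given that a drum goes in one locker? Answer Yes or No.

Yes

A valid assignment using 7 storage lockers:
  locker 1: 17 = 17
  locker 2: 15 = 15
  locker 3: 13 = 13
  locker 4: 13 = 13
  locker 5: 12 + 6 = 18
  locker 6: 9 + 9 = 18
  locker 7: 8 = 8
Every load is within 18 L, so 7 storage lockers suffice.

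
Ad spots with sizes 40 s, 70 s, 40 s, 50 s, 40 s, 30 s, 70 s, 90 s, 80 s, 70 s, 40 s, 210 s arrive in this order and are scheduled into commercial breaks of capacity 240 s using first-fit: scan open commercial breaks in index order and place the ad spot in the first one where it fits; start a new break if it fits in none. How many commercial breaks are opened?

4

  40 → break 1 (new)  [load 40/240]
  70 → break 1  [load 110/240]
  40 → break 1  [load 150/240]
  50 → break 1  [load 200/240]
  40 → break 1  [load 240/240]
  30 → break 2 (new)  [load 30/240]
  70 → break 2  [load 100/240]
  90 → break 2  [load 190/240]
  80 → break 3 (new)  [load 80/240]
  70 → break 3  [load 150/240]
  40 → break 2  [load 230/240]
  210 → break 4 (new)  [load 210/240]
4 commercial breaks opened.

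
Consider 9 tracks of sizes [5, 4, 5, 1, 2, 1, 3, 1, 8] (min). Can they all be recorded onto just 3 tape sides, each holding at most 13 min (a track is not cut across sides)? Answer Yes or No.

Yes

A valid assignment using 3 tape sides:
  side 1: 8 + 5 = 13
  side 2: 5 + 4 + 3 + 1 = 13
  side 3: 2 + 1 + 1 = 4
Every load is within 13 min, so 3 tape sides suffice.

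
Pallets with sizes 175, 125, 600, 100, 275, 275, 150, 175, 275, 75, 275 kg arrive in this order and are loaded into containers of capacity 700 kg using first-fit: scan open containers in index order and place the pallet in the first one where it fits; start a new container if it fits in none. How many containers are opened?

4

  175 → container 1 (new)  [load 175/700]
  125 → container 1  [load 300/700]
  600 → container 2 (new)  [load 600/700]
  100 → container 1  [load 400/700]
  275 → container 1  [load 675/700]
  275 → container 3 (new)  [load 275/700]
  150 → container 3  [load 425/700]
  175 → container 3  [load 600/700]
  275 → container 4 (new)  [load 275/700]
  75 → container 2  [load 675/700]
  275 → container 4  [load 550/700]
4 containers opened.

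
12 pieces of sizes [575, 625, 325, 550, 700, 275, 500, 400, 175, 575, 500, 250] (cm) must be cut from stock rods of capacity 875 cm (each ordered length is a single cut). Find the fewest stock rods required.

Total = 700 + 625 + 575 + 575 + 550 + 500 + 500 + 400 + 325 + 275 + 250 + 175 = 5450 cm.
Lower bound: ⌈5450/875⌉ = 7 stock rods.
A packing using 8 stock rods:
  stock rod 1: 700 + 175 = 875
  stock rod 2: 625 + 250 = 875
  stock rod 3: 575 + 275 = 850
  stock rod 4: 575 = 575
  stock rod 5: 550 + 325 = 875
  stock rod 6: 500 = 500
  stock rod 7: 500 = 500
  stock rod 8: 400 = 400
No arrangement into 7 stock rods stays within capacity, so 8 is optimal.

8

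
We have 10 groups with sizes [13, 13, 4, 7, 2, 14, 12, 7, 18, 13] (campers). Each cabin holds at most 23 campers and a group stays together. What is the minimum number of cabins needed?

6

Total = 18 + 14 + 13 + 13 + 13 + 12 + 7 + 7 + 4 + 2 = 103 campers.
Lower bound: ⌈103/23⌉ = 5 cabins.
Also, 6 groups each exceed 23/2 campers, and no two of those can share a cabin, so at least 6 cabins are needed.
A packing using 6 cabins:
  cabin 1: 18 + 4 = 22
  cabin 2: 14 + 7 + 2 = 23
  cabin 3: 13 + 7 = 20
  cabin 4: 13 = 13
  cabin 5: 13 = 13
  cabin 6: 12 = 12
This matches the lower bound, so 6 is optimal.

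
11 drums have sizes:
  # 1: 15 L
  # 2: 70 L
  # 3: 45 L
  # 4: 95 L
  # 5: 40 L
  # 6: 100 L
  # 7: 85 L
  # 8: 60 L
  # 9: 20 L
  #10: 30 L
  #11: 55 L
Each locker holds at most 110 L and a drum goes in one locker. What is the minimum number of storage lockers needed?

Total = 100 + 95 + 85 + 70 + 60 + 55 + 45 + 40 + 30 + 20 + 15 = 615 L.
Lower bound: ⌈615/110⌉ = 6 storage lockers.
A packing using 6 storage lockers:
  locker 1: 100 = 100
  locker 2: 95 + 15 = 110
  locker 3: 85 + 20 = 105
  locker 4: 70 + 40 = 110
  locker 5: 60 + 45 = 105
  locker 6: 55 + 30 = 85
This matches the lower bound, so 6 is optimal.

6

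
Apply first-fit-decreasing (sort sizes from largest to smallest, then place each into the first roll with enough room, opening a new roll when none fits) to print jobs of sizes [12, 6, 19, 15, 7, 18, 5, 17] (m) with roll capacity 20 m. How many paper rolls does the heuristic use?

Sorted descending: 19, 18, 17, 15, 12, 7, 6, 5.
  19 → roll 1 (new)  [load 19/20]
  18 → roll 2 (new)  [load 18/20]
  17 → roll 3 (new)  [load 17/20]
  15 → roll 4 (new)  [load 15/20]
  12 → roll 5 (new)  [load 12/20]
  7 → roll 5  [load 19/20]
  6 → roll 6 (new)  [load 6/20]
  5 → roll 4  [load 20/20]
6 paper rolls opened.

6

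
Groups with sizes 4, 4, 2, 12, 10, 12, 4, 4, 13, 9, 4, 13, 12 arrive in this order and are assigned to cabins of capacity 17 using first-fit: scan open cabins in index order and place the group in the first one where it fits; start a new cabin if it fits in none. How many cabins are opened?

8

  4 → cabin 1 (new)  [load 4/17]
  4 → cabin 1  [load 8/17]
  2 → cabin 1  [load 10/17]
  12 → cabin 2 (new)  [load 12/17]
  10 → cabin 3 (new)  [load 10/17]
  12 → cabin 4 (new)  [load 12/17]
  4 → cabin 1  [load 14/17]
  4 → cabin 2  [load 16/17]
  13 → cabin 5 (new)  [load 13/17]
  9 → cabin 6 (new)  [load 9/17]
  4 → cabin 3  [load 14/17]
  13 → cabin 7 (new)  [load 13/17]
  12 → cabin 8 (new)  [load 12/17]
8 cabins opened.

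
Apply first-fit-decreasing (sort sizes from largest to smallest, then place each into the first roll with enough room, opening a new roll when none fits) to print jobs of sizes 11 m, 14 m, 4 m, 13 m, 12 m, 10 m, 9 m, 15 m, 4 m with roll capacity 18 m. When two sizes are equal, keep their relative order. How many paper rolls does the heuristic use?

Sorted descending: 15, 14, 13, 12, 11, 10, 9, 4, 4.
  15 → roll 1 (new)  [load 15/18]
  14 → roll 2 (new)  [load 14/18]
  13 → roll 3 (new)  [load 13/18]
  12 → roll 4 (new)  [load 12/18]
  11 → roll 5 (new)  [load 11/18]
  10 → roll 6 (new)  [load 10/18]
  9 → roll 7 (new)  [load 9/18]
  4 → roll 2  [load 18/18]
  4 → roll 3  [load 17/18]
7 paper rolls opened.

7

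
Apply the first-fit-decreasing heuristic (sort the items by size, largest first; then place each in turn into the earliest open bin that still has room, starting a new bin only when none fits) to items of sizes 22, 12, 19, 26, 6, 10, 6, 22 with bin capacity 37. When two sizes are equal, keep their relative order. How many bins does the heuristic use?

Sorted descending: 26, 22, 22, 19, 12, 10, 6, 6.
  26 → bin 1 (new)  [load 26/37]
  22 → bin 2 (new)  [load 22/37]
  22 → bin 3 (new)  [load 22/37]
  19 → bin 4 (new)  [load 19/37]
  12 → bin 2  [load 34/37]
  10 → bin 1  [load 36/37]
  6 → bin 3  [load 28/37]
  6 → bin 3  [load 34/37]
4 bins opened.

4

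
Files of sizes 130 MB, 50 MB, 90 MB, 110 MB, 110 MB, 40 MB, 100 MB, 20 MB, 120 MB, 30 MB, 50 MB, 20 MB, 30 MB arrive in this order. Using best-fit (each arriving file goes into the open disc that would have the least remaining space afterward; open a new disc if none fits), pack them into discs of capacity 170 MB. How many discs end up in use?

6

  130 → disc 1 (new)  [load 130/170]
  50 → disc 2 (new)  [load 50/170]
  90 → disc 2  [load 140/170]
  110 → disc 3 (new)  [load 110/170]
  110 → disc 4 (new)  [load 110/170]
  40 → disc 1  [load 170/170]
  100 → disc 5 (new)  [load 100/170]
  20 → disc 2  [load 160/170]
  120 → disc 6 (new)  [load 120/170]
  30 → disc 6  [load 150/170]
  50 → disc 3  [load 160/170]
  20 → disc 6  [load 170/170]
  30 → disc 4  [load 140/170]
6 discs opened.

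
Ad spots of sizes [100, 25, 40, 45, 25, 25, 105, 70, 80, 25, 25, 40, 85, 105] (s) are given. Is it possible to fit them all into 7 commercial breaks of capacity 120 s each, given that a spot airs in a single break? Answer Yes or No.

No

Total = 795 s; ⌈795/120⌉ = 7.
The bound of 7 does not rule out 7, but exhaustive search shows no assignment into 7 commercial breaks of capacity 120 s exists — the minimum is 8.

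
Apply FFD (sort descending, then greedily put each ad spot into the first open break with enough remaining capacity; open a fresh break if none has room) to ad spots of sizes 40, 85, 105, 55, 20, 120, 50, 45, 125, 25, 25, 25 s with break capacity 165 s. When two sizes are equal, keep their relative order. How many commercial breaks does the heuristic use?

Sorted descending: 125, 120, 105, 85, 55, 50, 45, 40, 25, 25, 25, 20.
  125 → break 1 (new)  [load 125/165]
  120 → break 2 (new)  [load 120/165]
  105 → break 3 (new)  [load 105/165]
  85 → break 4 (new)  [load 85/165]
  55 → break 3  [load 160/165]
  50 → break 4  [load 135/165]
  45 → break 2  [load 165/165]
  40 → break 1  [load 165/165]
  25 → break 4  [load 160/165]
  25 → break 5 (new)  [load 25/165]
  25 → break 5  [load 50/165]
  20 → break 5  [load 70/165]
5 commercial breaks opened.

5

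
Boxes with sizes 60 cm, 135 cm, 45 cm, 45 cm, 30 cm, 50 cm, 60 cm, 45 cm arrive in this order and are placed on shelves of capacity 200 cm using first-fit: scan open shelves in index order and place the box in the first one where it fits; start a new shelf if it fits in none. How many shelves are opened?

  60 → shelf 1 (new)  [load 60/200]
  135 → shelf 1  [load 195/200]
  45 → shelf 2 (new)  [load 45/200]
  45 → shelf 2  [load 90/200]
  30 → shelf 2  [load 120/200]
  50 → shelf 2  [load 170/200]
  60 → shelf 3 (new)  [load 60/200]
  45 → shelf 3  [load 105/200]
3 shelves opened.

3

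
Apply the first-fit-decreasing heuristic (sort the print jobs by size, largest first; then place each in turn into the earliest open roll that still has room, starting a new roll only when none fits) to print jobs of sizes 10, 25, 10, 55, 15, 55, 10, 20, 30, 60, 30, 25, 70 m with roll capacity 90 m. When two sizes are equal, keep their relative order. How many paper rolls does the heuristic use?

Sorted descending: 70, 60, 55, 55, 30, 30, 25, 25, 20, 15, 10, 10, 10.
  70 → roll 1 (new)  [load 70/90]
  60 → roll 2 (new)  [load 60/90]
  55 → roll 3 (new)  [load 55/90]
  55 → roll 4 (new)  [load 55/90]
  30 → roll 2  [load 90/90]
  30 → roll 3  [load 85/90]
  25 → roll 4  [load 80/90]
  25 → roll 5 (new)  [load 25/90]
  20 → roll 1  [load 90/90]
  15 → roll 5  [load 40/90]
  10 → roll 4  [load 90/90]
  10 → roll 5  [load 50/90]
  10 → roll 5  [load 60/90]
5 paper rolls opened.

5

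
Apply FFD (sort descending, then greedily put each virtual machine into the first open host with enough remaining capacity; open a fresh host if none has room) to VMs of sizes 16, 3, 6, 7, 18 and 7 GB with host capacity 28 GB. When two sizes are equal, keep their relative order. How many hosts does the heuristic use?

Sorted descending: 18, 16, 7, 7, 6, 3.
  18 → host 1 (new)  [load 18/28]
  16 → host 2 (new)  [load 16/28]
  7 → host 1  [load 25/28]
  7 → host 2  [load 23/28]
  6 → host 3 (new)  [load 6/28]
  3 → host 1  [load 28/28]
3 hosts opened.

3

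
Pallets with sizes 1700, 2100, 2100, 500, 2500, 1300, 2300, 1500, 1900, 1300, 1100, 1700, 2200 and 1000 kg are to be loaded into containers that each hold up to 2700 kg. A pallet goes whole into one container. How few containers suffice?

Total = 2500 + 2300 + 2200 + 2100 + 2100 + 1900 + 1700 + 1700 + 1500 + 1300 + 1300 + 1100 + 1000 + 500 = 23200 kg.
Lower bound: ⌈23200/2700⌉ = 9 containers.
A packing using 10 containers:
  container 1: 2500 = 2500
  container 2: 2300 = 2300
  container 3: 2200 + 500 = 2700
  container 4: 2100 = 2100
  container 5: 2100 = 2100
  container 6: 1900 = 1900
  container 7: 1700 + 1000 = 2700
  container 8: 1700 = 1700
  container 9: 1500 + 1100 = 2600
  container 10: 1300 + 1300 = 2600
No arrangement into 9 containers stays within capacity, so 10 is optimal.

10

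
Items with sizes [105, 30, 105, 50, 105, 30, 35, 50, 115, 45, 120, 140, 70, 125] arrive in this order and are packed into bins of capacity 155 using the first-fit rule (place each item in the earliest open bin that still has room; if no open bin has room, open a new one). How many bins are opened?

  105 → bin 1 (new)  [load 105/155]
  30 → bin 1  [load 135/155]
  105 → bin 2 (new)  [load 105/155]
  50 → bin 2  [load 155/155]
  105 → bin 3 (new)  [load 105/155]
  30 → bin 3  [load 135/155]
  35 → bin 4 (new)  [load 35/155]
  50 → bin 4  [load 85/155]
  115 → bin 5 (new)  [load 115/155]
  45 → bin 4  [load 130/155]
  120 → bin 6 (new)  [load 120/155]
  140 → bin 7 (new)  [load 140/155]
  70 → bin 8 (new)  [load 70/155]
  125 → bin 9 (new)  [load 125/155]
9 bins opened.

9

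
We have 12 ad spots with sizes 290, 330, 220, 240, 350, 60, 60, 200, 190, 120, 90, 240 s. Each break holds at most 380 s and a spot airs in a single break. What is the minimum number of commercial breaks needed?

8

Total = 350 + 330 + 290 + 240 + 240 + 220 + 200 + 190 + 120 + 90 + 60 + 60 = 2390 s.
Lower bound: ⌈2390/380⌉ = 7 commercial breaks.
A packing using 8 commercial breaks:
  break 1: 350 = 350
  break 2: 330 = 330
  break 3: 290 + 90 = 380
  break 4: 240 + 120 = 360
  break 5: 240 + 60 + 60 = 360
  break 6: 220 = 220
  break 7: 200 = 200
  break 8: 190 = 190
No arrangement into 7 commercial breaks stays within capacity, so 8 is optimal.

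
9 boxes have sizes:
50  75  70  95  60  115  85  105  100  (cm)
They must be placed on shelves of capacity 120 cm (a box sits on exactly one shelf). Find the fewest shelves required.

Total = 115 + 105 + 100 + 95 + 85 + 75 + 70 + 60 + 50 = 755 cm.
Lower bound: ⌈755/120⌉ = 7 shelves.
A packing using 8 shelves:
  shelf 1: 115 = 115
  shelf 2: 105 = 105
  shelf 3: 100 = 100
  shelf 4: 95 = 95
  shelf 5: 85 = 85
  shelf 6: 75 = 75
  shelf 7: 70 + 50 = 120
  shelf 8: 60 = 60
No arrangement into 7 shelves stays within capacity, so 8 is optimal.

8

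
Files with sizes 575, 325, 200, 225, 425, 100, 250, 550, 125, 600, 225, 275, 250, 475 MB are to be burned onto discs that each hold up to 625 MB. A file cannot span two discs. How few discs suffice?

8

Total = 600 + 575 + 550 + 475 + 425 + 325 + 275 + 250 + 250 + 225 + 225 + 200 + 125 + 100 = 4600 MB.
Lower bound: ⌈4600/625⌉ = 8 discs.
A packing using 8 discs:
  disc 1: 600 = 600
  disc 2: 575 = 575
  disc 3: 550 = 550
  disc 4: 475 + 125 = 600
  disc 5: 425 + 200 = 625
  disc 6: 325 + 275 = 600
  disc 7: 250 + 250 + 100 = 600
  disc 8: 225 + 225 = 450
This matches the lower bound, so 8 is optimal.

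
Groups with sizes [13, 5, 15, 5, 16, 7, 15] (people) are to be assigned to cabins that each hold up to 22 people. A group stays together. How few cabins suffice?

Total = 16 + 15 + 15 + 13 + 7 + 5 + 5 = 76 people.
Lower bound: ⌈76/22⌉ = 4 cabins.
A packing using 4 cabins:
  cabin 1: 16 + 5 = 21
  cabin 2: 15 + 7 = 22
  cabin 3: 15 + 5 = 20
  cabin 4: 13 = 13
This matches the lower bound, so 4 is optimal.

4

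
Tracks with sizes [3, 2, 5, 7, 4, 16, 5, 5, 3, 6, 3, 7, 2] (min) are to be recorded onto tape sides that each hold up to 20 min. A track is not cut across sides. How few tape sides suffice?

4

Total = 16 + 7 + 7 + 6 + 5 + 5 + 5 + 4 + 3 + 3 + 3 + 2 + 2 = 68 min.
Lower bound: ⌈68/20⌉ = 4 tape sides.
A packing using 4 tape sides:
  side 1: 16 + 4 = 20
  side 2: 7 + 7 + 6 = 20
  side 3: 5 + 5 + 5 + 3 + 2 = 20
  side 4: 3 + 3 + 2 = 8
This matches the lower bound, so 4 is optimal.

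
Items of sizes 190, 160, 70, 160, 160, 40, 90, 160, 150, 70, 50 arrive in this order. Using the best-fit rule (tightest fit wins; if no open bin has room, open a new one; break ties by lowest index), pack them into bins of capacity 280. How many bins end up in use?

  190 → bin 1 (new)  [load 190/280]
  160 → bin 2 (new)  [load 160/280]
  70 → bin 1  [load 260/280]
  160 → bin 3 (new)  [load 160/280]
  160 → bin 4 (new)  [load 160/280]
  40 → bin 2  [load 200/280]
  90 → bin 3  [load 250/280]
  160 → bin 5 (new)  [load 160/280]
  150 → bin 6 (new)  [load 150/280]
  70 → bin 2  [load 270/280]
  50 → bin 4  [load 210/280]
6 bins opened.

6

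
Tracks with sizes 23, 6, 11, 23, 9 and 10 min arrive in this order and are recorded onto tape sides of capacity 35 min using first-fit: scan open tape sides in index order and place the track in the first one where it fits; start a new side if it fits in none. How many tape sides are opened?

  23 → side 1 (new)  [load 23/35]
  6 → side 1  [load 29/35]
  11 → side 2 (new)  [load 11/35]
  23 → side 2  [load 34/35]
  9 → side 3 (new)  [load 9/35]
  10 → side 3  [load 19/35]
3 tape sides opened.

3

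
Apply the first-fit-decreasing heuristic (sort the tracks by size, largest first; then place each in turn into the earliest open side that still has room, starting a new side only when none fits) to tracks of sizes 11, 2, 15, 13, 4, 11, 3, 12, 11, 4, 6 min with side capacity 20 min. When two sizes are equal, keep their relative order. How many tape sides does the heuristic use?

6

Sorted descending: 15, 13, 12, 11, 11, 11, 6, 4, 4, 3, 2.
  15 → side 1 (new)  [load 15/20]
  13 → side 2 (new)  [load 13/20]
  12 → side 3 (new)  [load 12/20]
  11 → side 4 (new)  [load 11/20]
  11 → side 5 (new)  [load 11/20]
  11 → side 6 (new)  [load 11/20]
  6 → side 2  [load 19/20]
  4 → side 1  [load 19/20]
  4 → side 3  [load 16/20]
  3 → side 3  [load 19/20]
  2 → side 4  [load 13/20]
6 tape sides opened.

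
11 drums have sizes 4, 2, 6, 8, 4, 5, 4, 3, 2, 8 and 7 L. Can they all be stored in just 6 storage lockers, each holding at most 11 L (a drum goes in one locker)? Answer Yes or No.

Yes

A valid assignment using 5 storage lockers:
  locker 1: 8 + 3 = 11
  locker 2: 8 + 2 = 10
  locker 3: 7 + 4 = 11
  locker 4: 6 + 5 = 11
  locker 5: 4 + 4 + 2 = 10
That uses only 5 ≤ 6, so 6 storage lockers are enough.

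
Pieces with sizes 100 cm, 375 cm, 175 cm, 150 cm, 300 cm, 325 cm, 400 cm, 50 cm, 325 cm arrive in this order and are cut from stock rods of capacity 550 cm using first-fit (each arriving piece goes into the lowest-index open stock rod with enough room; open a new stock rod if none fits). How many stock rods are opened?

6

  100 → stock rod 1 (new)  [load 100/550]
  375 → stock rod 1  [load 475/550]
  175 → stock rod 2 (new)  [load 175/550]
  150 → stock rod 2  [load 325/550]
  300 → stock rod 3 (new)  [load 300/550]
  325 → stock rod 4 (new)  [load 325/550]
  400 → stock rod 5 (new)  [load 400/550]
  50 → stock rod 1  [load 525/550]
  325 → stock rod 6 (new)  [load 325/550]
6 stock rods opened.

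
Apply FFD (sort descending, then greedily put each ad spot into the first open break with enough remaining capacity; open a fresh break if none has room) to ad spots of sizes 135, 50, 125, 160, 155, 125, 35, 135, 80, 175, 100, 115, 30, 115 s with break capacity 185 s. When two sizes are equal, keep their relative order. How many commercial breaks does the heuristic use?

Sorted descending: 175, 160, 155, 135, 135, 125, 125, 115, 115, 100, 80, 50, 35, 30.
  175 → break 1 (new)  [load 175/185]
  160 → break 2 (new)  [load 160/185]
  155 → break 3 (new)  [load 155/185]
  135 → break 4 (new)  [load 135/185]
  135 → break 5 (new)  [load 135/185]
  125 → break 6 (new)  [load 125/185]
  125 → break 7 (new)  [load 125/185]
  115 → break 8 (new)  [load 115/185]
  115 → break 9 (new)  [load 115/185]
  100 → break 10 (new)  [load 100/185]
  80 → break 10  [load 180/185]
  50 → break 4  [load 185/185]
  35 → break 5  [load 170/185]
  30 → break 3  [load 185/185]
10 commercial breaks opened.

10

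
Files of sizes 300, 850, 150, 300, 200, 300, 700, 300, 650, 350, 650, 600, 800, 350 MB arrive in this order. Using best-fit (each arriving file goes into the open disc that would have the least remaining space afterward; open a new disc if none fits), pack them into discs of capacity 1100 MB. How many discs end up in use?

7

  300 → disc 1 (new)  [load 300/1100]
  850 → disc 2 (new)  [load 850/1100]
  150 → disc 2  [load 1000/1100]
  300 → disc 1  [load 600/1100]
  200 → disc 1  [load 800/1100]
  300 → disc 1  [load 1100/1100]
  700 → disc 3 (new)  [load 700/1100]
  300 → disc 3  [load 1000/1100]
  650 → disc 4 (new)  [load 650/1100]
  350 → disc 4  [load 1000/1100]
  650 → disc 5 (new)  [load 650/1100]
  600 → disc 6 (new)  [load 600/1100]
  800 → disc 7 (new)  [load 800/1100]
  350 → disc 5  [load 1000/1100]
7 discs opened.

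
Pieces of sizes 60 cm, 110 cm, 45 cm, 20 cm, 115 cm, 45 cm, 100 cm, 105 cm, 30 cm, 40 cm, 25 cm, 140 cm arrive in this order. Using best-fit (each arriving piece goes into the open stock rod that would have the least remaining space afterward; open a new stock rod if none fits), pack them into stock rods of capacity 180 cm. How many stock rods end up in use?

5

  60 → stock rod 1 (new)  [load 60/180]
  110 → stock rod 1  [load 170/180]
  45 → stock rod 2 (new)  [load 45/180]
  20 → stock rod 2  [load 65/180]
  115 → stock rod 2  [load 180/180]
  45 → stock rod 3 (new)  [load 45/180]
  100 → stock rod 3  [load 145/180]
  105 → stock rod 4 (new)  [load 105/180]
  30 → stock rod 3  [load 175/180]
  40 → stock rod 4  [load 145/180]
  25 → stock rod 4  [load 170/180]
  140 → stock rod 5 (new)  [load 140/180]
5 stock rods opened.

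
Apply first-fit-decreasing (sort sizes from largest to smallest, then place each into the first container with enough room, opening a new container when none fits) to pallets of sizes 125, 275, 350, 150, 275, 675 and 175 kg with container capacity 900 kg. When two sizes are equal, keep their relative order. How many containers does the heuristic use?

3

Sorted descending: 675, 350, 275, 275, 175, 150, 125.
  675 → container 1 (new)  [load 675/900]
  350 → container 2 (new)  [load 350/900]
  275 → container 2  [load 625/900]
  275 → container 2  [load 900/900]
  175 → container 1  [load 850/900]
  150 → container 3 (new)  [load 150/900]
  125 → container 3  [load 275/900]
3 containers opened.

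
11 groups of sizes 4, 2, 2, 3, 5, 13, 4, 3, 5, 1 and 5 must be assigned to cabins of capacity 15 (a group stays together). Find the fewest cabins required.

Total = 13 + 5 + 5 + 5 + 4 + 4 + 3 + 3 + 2 + 2 + 1 = 47.
Lower bound: ⌈47/15⌉ = 4 cabins.
A packing using 4 cabins:
  cabin 1: 13 + 2 = 15
  cabin 2: 5 + 5 + 5 = 15
  cabin 3: 4 + 4 + 3 + 3 + 1 = 15
  cabin 4: 2 = 2
This matches the lower bound, so 4 is optimal.

4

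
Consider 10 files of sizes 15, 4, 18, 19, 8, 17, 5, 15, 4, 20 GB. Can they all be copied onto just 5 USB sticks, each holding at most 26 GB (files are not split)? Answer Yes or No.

Total = 125 GB; ⌈125/26⌉ = 5.
6 files each exceed half the capacity and cannot share a USB stick, forcing at least 6 USB sticks.
At least 6 USB sticks are required, but only 5 are allowed.

No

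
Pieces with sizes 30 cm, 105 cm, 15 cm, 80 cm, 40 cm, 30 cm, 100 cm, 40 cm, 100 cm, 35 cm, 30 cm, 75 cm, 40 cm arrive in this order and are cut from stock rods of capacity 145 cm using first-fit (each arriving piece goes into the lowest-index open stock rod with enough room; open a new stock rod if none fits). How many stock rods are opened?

6

  30 → stock rod 1 (new)  [load 30/145]
  105 → stock rod 1  [load 135/145]
  15 → stock rod 2 (new)  [load 15/145]
  80 → stock rod 2  [load 95/145]
  40 → stock rod 2  [load 135/145]
  30 → stock rod 3 (new)  [load 30/145]
  100 → stock rod 3  [load 130/145]
  40 → stock rod 4 (new)  [load 40/145]
  100 → stock rod 4  [load 140/145]
  35 → stock rod 5 (new)  [load 35/145]
  30 → stock rod 5  [load 65/145]
  75 → stock rod 5  [load 140/145]
  40 → stock rod 6 (new)  [load 40/145]
6 stock rods opened.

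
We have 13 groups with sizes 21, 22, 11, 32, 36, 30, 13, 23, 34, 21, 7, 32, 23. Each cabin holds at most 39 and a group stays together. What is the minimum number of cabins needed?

Total = 36 + 34 + 32 + 32 + 30 + 23 + 23 + 22 + 21 + 21 + 13 + 11 + 7 = 305.
Lower bound: ⌈305/39⌉ = 8 cabins.
Also, 10 groups each exceed 39/2, and no two of those can share a cabin, so at least 10 cabins are needed.
A packing using 10 cabins:
  cabin 1: 36 = 36
  cabin 2: 34 = 34
  cabin 3: 32 + 7 = 39
  cabin 4: 32 = 32
  cabin 5: 30 = 30
  cabin 6: 23 + 13 = 36
  cabin 7: 23 + 11 = 34
  cabin 8: 22 = 22
  cabin 9: 21 = 21
  cabin 10: 21 = 21
This matches the lower bound, so 10 is optimal.

10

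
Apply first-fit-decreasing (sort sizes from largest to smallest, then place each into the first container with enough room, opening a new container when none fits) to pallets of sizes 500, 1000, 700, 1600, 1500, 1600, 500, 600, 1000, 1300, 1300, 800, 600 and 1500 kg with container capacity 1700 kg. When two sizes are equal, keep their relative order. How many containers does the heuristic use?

Sorted descending: 1600, 1600, 1500, 1500, 1300, 1300, 1000, 1000, 800, 700, 600, 600, 500, 500.
  1600 → container 1 (new)  [load 1600/1700]
  1600 → container 2 (new)  [load 1600/1700]
  1500 → container 3 (new)  [load 1500/1700]
  1500 → container 4 (new)  [load 1500/1700]
  1300 → container 5 (new)  [load 1300/1700]
  1300 → container 6 (new)  [load 1300/1700]
  1000 → container 7 (new)  [load 1000/1700]
  1000 → container 8 (new)  [load 1000/1700]
  800 → container 9 (new)  [load 800/1700]
  700 → container 7  [load 1700/1700]
  600 → container 8  [load 1600/1700]
  600 → container 9  [load 1400/1700]
  500 → container 10 (new)  [load 500/1700]
  500 → container 10  [load 1000/1700]
10 containers opened.

10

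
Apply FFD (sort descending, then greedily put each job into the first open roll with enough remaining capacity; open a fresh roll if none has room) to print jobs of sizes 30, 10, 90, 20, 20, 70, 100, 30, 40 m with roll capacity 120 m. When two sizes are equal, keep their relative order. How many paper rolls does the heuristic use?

4

Sorted descending: 100, 90, 70, 40, 30, 30, 20, 20, 10.
  100 → roll 1 (new)  [load 100/120]
  90 → roll 2 (new)  [load 90/120]
  70 → roll 3 (new)  [load 70/120]
  40 → roll 3  [load 110/120]
  30 → roll 2  [load 120/120]
  30 → roll 4 (new)  [load 30/120]
  20 → roll 1  [load 120/120]
  20 → roll 4  [load 50/120]
  10 → roll 3  [load 120/120]
4 paper rolls opened.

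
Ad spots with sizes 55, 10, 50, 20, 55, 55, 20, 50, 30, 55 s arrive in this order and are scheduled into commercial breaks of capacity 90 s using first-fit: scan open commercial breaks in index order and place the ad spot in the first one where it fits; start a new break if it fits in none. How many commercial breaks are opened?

6

  55 → break 1 (new)  [load 55/90]
  10 → break 1  [load 65/90]
  50 → break 2 (new)  [load 50/90]
  20 → break 1  [load 85/90]
  55 → break 3 (new)  [load 55/90]
  55 → break 4 (new)  [load 55/90]
  20 → break 2  [load 70/90]
  50 → break 5 (new)  [load 50/90]
  30 → break 3  [load 85/90]
  55 → break 6 (new)  [load 55/90]
6 commercial breaks opened.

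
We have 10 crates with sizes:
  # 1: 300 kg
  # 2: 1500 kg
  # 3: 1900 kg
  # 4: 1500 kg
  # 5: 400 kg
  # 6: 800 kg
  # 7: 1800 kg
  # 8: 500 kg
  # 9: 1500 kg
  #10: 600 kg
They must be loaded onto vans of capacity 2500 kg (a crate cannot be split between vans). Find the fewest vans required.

Total = 1900 + 1800 + 1500 + 1500 + 1500 + 800 + 600 + 500 + 400 + 300 = 10800 kg.
Lower bound: ⌈10800/2500⌉ = 5 vans.
A packing using 5 vans:
  van 1: 1900 + 600 = 2500
  van 2: 1800 + 500 = 2300
  van 3: 1500 + 800 = 2300
  van 4: 1500 + 400 + 300 = 2200
  van 5: 1500 = 1500
This matches the lower bound, so 5 is optimal.

5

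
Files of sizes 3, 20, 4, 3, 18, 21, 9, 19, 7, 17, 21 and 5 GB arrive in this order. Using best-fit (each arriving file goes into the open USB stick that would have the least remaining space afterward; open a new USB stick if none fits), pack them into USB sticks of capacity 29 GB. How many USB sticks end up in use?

6

  3 → USB stick 1 (new)  [load 3/29]
  20 → USB stick 1  [load 23/29]
  4 → USB stick 1  [load 27/29]
  3 → USB stick 2 (new)  [load 3/29]
  18 → USB stick 2  [load 21/29]
  21 → USB stick 3 (new)  [load 21/29]
  9 → USB stick 4 (new)  [load 9/29]
  19 → USB stick 4  [load 28/29]
  7 → USB stick 2  [load 28/29]
  17 → USB stick 5 (new)  [load 17/29]
  21 → USB stick 6 (new)  [load 21/29]
  5 → USB stick 3  [load 26/29]
6 USB sticks opened.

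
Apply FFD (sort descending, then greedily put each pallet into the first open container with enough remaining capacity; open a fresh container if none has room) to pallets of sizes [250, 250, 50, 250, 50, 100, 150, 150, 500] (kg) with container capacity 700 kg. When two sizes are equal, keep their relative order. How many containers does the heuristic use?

Sorted descending: 500, 250, 250, 250, 150, 150, 100, 50, 50.
  500 → container 1 (new)  [load 500/700]
  250 → container 2 (new)  [load 250/700]
  250 → container 2  [load 500/700]
  250 → container 3 (new)  [load 250/700]
  150 → container 1  [load 650/700]
  150 → container 2  [load 650/700]
  100 → container 3  [load 350/700]
  50 → container 1  [load 700/700]
  50 → container 2  [load 700/700]
3 containers opened.

3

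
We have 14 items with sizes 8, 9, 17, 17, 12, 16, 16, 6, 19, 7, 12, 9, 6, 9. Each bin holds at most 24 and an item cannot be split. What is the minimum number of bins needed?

Total = 19 + 17 + 17 + 16 + 16 + 12 + 12 + 9 + 9 + 9 + 8 + 7 + 6 + 6 = 163.
Lower bound: ⌈163/24⌉ = 7 bins.
A packing using 8 bins:
  bin 1: 19 = 19
  bin 2: 17 + 7 = 24
  bin 3: 17 + 6 = 23
  bin 4: 16 + 8 = 24
  bin 5: 16 + 6 = 22
  bin 6: 12 + 12 = 24
  bin 7: 9 + 9 = 18
  bin 8: 9 = 9
No arrangement into 7 bins stays within capacity, so 8 is optimal.

8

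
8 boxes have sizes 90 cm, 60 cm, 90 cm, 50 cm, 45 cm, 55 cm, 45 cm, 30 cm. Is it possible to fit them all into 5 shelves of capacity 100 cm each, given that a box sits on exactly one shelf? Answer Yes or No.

Yes

A valid assignment using 5 shelves:
  shelf 1: 90 = 90
  shelf 2: 90 = 90
  shelf 3: 60 + 30 = 90
  shelf 4: 55 + 45 = 100
  shelf 5: 50 + 45 = 95
Every load is within 100 cm, so 5 shelves suffice.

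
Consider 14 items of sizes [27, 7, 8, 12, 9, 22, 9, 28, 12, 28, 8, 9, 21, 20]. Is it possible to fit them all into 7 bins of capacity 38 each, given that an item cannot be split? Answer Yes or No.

A valid assignment using 7 bins:
  bin 1: 28 + 9 = 37
  bin 2: 28 + 9 = 37
  bin 3: 27 + 9 = 36
  bin 4: 22 + 12 = 34
  bin 5: 21 + 12 = 33
  bin 6: 20 + 8 + 8 = 36
  bin 7: 7 = 7
Every load is within 38, so 7 bins suffice.

Yes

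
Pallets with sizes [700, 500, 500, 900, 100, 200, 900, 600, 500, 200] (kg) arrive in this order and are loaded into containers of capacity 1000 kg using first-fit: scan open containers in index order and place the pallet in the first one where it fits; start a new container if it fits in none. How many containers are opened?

  700 → container 1 (new)  [load 700/1000]
  500 → container 2 (new)  [load 500/1000]
  500 → container 2  [load 1000/1000]
  900 → container 3 (new)  [load 900/1000]
  100 → container 1  [load 800/1000]
  200 → container 1  [load 1000/1000]
  900 → container 4 (new)  [load 900/1000]
  600 → container 5 (new)  [load 600/1000]
  500 → container 6 (new)  [load 500/1000]
  200 → container 5  [load 800/1000]
6 containers opened.

6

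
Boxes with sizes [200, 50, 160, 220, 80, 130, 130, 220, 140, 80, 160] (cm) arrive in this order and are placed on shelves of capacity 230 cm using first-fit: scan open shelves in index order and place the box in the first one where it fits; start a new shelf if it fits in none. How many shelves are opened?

8

  200 → shelf 1 (new)  [load 200/230]
  50 → shelf 2 (new)  [load 50/230]
  160 → shelf 2  [load 210/230]
  220 → shelf 3 (new)  [load 220/230]
  80 → shelf 4 (new)  [load 80/230]
  130 → shelf 4  [load 210/230]
  130 → shelf 5 (new)  [load 130/230]
  220 → shelf 6 (new)  [load 220/230]
  140 → shelf 7 (new)  [load 140/230]
  80 → shelf 5  [load 210/230]
  160 → shelf 8 (new)  [load 160/230]
8 shelves opened.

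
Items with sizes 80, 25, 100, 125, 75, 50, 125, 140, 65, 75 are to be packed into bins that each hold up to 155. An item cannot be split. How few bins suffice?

6

Total = 140 + 125 + 125 + 100 + 80 + 75 + 75 + 65 + 50 + 25 = 860.
Lower bound: ⌈860/155⌉ = 6 bins.
A packing using 6 bins:
  bin 1: 140 = 140
  bin 2: 125 + 25 = 150
  bin 3: 125 = 125
  bin 4: 100 + 50 = 150
  bin 5: 80 + 75 = 155
  bin 6: 75 + 65 = 140
This matches the lower bound, so 6 is optimal.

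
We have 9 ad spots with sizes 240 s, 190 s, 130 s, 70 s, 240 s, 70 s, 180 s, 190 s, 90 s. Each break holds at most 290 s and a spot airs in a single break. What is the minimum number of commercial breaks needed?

Total = 240 + 240 + 190 + 190 + 180 + 130 + 90 + 70 + 70 = 1400 s.
Lower bound: ⌈1400/290⌉ = 5 commercial breaks.
A packing using 6 commercial breaks:
  break 1: 240 = 240
  break 2: 240 = 240
  break 3: 190 + 90 = 280
  break 4: 190 + 70 = 260
  break 5: 180 + 70 = 250
  break 6: 130 = 130
No arrangement into 5 commercial breaks stays within capacity, so 6 is optimal.

6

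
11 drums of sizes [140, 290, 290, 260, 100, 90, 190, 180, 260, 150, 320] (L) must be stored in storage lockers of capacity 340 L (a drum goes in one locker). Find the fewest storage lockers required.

Total = 320 + 290 + 290 + 260 + 260 + 190 + 180 + 150 + 140 + 100 + 90 = 2270 L.
Lower bound: ⌈2270/340⌉ = 7 storage lockers.
A packing using 8 storage lockers:
  locker 1: 320 = 320
  locker 2: 290 = 290
  locker 3: 290 = 290
  locker 4: 260 = 260
  locker 5: 260 = 260
  locker 6: 190 + 150 = 340
  locker 7: 180 + 140 = 320
  locker 8: 100 + 90 = 190
No arrangement into 7 storage lockers stays within capacity, so 8 is optimal.

8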